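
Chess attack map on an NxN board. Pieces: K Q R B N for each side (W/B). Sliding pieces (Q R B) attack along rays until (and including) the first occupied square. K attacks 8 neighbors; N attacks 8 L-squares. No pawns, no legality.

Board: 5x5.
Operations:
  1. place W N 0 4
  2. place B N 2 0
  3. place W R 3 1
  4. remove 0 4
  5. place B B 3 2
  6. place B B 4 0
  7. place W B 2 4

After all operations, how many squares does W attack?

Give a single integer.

Op 1: place WN@(0,4)
Op 2: place BN@(2,0)
Op 3: place WR@(3,1)
Op 4: remove (0,4)
Op 5: place BB@(3,2)
Op 6: place BB@(4,0)
Op 7: place WB@(2,4)
Per-piece attacks for W:
  WB@(2,4): attacks (3,3) (4,2) (1,3) (0,2)
  WR@(3,1): attacks (3,2) (3,0) (4,1) (2,1) (1,1) (0,1) [ray(0,1) blocked at (3,2)]
Union (10 distinct): (0,1) (0,2) (1,1) (1,3) (2,1) (3,0) (3,2) (3,3) (4,1) (4,2)

Answer: 10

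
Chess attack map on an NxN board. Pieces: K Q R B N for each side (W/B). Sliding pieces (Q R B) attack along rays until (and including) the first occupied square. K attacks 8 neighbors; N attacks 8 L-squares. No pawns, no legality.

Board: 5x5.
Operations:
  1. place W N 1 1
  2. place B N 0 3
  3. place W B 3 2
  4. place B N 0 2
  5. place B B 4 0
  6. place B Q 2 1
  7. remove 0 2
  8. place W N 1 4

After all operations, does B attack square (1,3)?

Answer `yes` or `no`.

Op 1: place WN@(1,1)
Op 2: place BN@(0,3)
Op 3: place WB@(3,2)
Op 4: place BN@(0,2)
Op 5: place BB@(4,0)
Op 6: place BQ@(2,1)
Op 7: remove (0,2)
Op 8: place WN@(1,4)
Per-piece attacks for B:
  BN@(0,3): attacks (2,4) (1,1) (2,2)
  BQ@(2,1): attacks (2,2) (2,3) (2,4) (2,0) (3,1) (4,1) (1,1) (3,2) (3,0) (1,2) (0,3) (1,0) [ray(-1,0) blocked at (1,1); ray(1,1) blocked at (3,2); ray(-1,1) blocked at (0,3)]
  BB@(4,0): attacks (3,1) (2,2) (1,3) (0,4)
B attacks (1,3): yes

Answer: yes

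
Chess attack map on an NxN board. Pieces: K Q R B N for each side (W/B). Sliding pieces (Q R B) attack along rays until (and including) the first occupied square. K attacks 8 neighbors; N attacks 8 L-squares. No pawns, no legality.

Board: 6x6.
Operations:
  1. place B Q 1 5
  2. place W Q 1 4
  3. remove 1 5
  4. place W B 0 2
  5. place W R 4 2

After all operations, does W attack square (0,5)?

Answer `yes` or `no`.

Answer: yes

Derivation:
Op 1: place BQ@(1,5)
Op 2: place WQ@(1,4)
Op 3: remove (1,5)
Op 4: place WB@(0,2)
Op 5: place WR@(4,2)
Per-piece attacks for W:
  WB@(0,2): attacks (1,3) (2,4) (3,5) (1,1) (2,0)
  WQ@(1,4): attacks (1,5) (1,3) (1,2) (1,1) (1,0) (2,4) (3,4) (4,4) (5,4) (0,4) (2,5) (2,3) (3,2) (4,1) (5,0) (0,5) (0,3)
  WR@(4,2): attacks (4,3) (4,4) (4,5) (4,1) (4,0) (5,2) (3,2) (2,2) (1,2) (0,2) [ray(-1,0) blocked at (0,2)]
W attacks (0,5): yes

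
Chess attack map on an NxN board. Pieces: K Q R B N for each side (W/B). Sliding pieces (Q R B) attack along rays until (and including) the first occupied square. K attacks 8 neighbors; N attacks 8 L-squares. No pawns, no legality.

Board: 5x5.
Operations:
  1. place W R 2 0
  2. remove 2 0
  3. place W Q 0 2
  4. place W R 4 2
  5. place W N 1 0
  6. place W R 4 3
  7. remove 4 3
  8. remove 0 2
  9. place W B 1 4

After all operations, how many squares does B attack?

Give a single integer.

Answer: 0

Derivation:
Op 1: place WR@(2,0)
Op 2: remove (2,0)
Op 3: place WQ@(0,2)
Op 4: place WR@(4,2)
Op 5: place WN@(1,0)
Op 6: place WR@(4,3)
Op 7: remove (4,3)
Op 8: remove (0,2)
Op 9: place WB@(1,4)
Per-piece attacks for B:
Union (0 distinct): (none)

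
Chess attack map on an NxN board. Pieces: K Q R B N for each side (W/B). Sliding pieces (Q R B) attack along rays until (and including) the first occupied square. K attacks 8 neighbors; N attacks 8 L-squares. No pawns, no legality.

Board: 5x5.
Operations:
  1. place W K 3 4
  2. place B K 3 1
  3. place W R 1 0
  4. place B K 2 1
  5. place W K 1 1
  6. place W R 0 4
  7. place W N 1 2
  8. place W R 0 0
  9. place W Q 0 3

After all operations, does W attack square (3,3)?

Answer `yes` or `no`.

Op 1: place WK@(3,4)
Op 2: place BK@(3,1)
Op 3: place WR@(1,0)
Op 4: place BK@(2,1)
Op 5: place WK@(1,1)
Op 6: place WR@(0,4)
Op 7: place WN@(1,2)
Op 8: place WR@(0,0)
Op 9: place WQ@(0,3)
Per-piece attacks for W:
  WR@(0,0): attacks (0,1) (0,2) (0,3) (1,0) [ray(0,1) blocked at (0,3); ray(1,0) blocked at (1,0)]
  WQ@(0,3): attacks (0,4) (0,2) (0,1) (0,0) (1,3) (2,3) (3,3) (4,3) (1,4) (1,2) [ray(0,1) blocked at (0,4); ray(0,-1) blocked at (0,0); ray(1,-1) blocked at (1,2)]
  WR@(0,4): attacks (0,3) (1,4) (2,4) (3,4) [ray(0,-1) blocked at (0,3); ray(1,0) blocked at (3,4)]
  WR@(1,0): attacks (1,1) (2,0) (3,0) (4,0) (0,0) [ray(0,1) blocked at (1,1); ray(-1,0) blocked at (0,0)]
  WK@(1,1): attacks (1,2) (1,0) (2,1) (0,1) (2,2) (2,0) (0,2) (0,0)
  WN@(1,2): attacks (2,4) (3,3) (0,4) (2,0) (3,1) (0,0)
  WK@(3,4): attacks (3,3) (4,4) (2,4) (4,3) (2,3)
W attacks (3,3): yes

Answer: yes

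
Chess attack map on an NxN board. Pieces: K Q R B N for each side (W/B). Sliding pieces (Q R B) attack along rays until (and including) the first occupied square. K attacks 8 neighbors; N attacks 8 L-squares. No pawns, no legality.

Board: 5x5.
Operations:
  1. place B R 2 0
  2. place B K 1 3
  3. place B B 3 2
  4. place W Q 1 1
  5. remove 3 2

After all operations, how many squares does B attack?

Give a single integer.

Op 1: place BR@(2,0)
Op 2: place BK@(1,3)
Op 3: place BB@(3,2)
Op 4: place WQ@(1,1)
Op 5: remove (3,2)
Per-piece attacks for B:
  BK@(1,3): attacks (1,4) (1,2) (2,3) (0,3) (2,4) (2,2) (0,4) (0,2)
  BR@(2,0): attacks (2,1) (2,2) (2,3) (2,4) (3,0) (4,0) (1,0) (0,0)
Union (13 distinct): (0,0) (0,2) (0,3) (0,4) (1,0) (1,2) (1,4) (2,1) (2,2) (2,3) (2,4) (3,0) (4,0)

Answer: 13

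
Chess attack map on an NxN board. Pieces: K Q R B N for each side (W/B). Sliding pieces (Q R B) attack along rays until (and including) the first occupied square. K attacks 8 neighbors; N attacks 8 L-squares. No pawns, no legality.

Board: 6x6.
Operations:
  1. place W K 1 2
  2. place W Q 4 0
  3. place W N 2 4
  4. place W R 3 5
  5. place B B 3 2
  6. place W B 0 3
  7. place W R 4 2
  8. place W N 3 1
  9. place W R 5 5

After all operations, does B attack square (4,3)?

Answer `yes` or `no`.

Op 1: place WK@(1,2)
Op 2: place WQ@(4,0)
Op 3: place WN@(2,4)
Op 4: place WR@(3,5)
Op 5: place BB@(3,2)
Op 6: place WB@(0,3)
Op 7: place WR@(4,2)
Op 8: place WN@(3,1)
Op 9: place WR@(5,5)
Per-piece attacks for B:
  BB@(3,2): attacks (4,3) (5,4) (4,1) (5,0) (2,3) (1,4) (0,5) (2,1) (1,0)
B attacks (4,3): yes

Answer: yes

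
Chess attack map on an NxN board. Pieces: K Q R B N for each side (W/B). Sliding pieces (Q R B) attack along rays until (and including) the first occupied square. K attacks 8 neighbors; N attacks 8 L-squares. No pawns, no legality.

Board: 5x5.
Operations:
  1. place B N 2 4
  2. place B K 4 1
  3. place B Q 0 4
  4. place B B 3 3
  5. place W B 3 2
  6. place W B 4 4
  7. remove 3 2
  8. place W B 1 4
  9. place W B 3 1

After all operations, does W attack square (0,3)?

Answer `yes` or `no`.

Op 1: place BN@(2,4)
Op 2: place BK@(4,1)
Op 3: place BQ@(0,4)
Op 4: place BB@(3,3)
Op 5: place WB@(3,2)
Op 6: place WB@(4,4)
Op 7: remove (3,2)
Op 8: place WB@(1,4)
Op 9: place WB@(3,1)
Per-piece attacks for W:
  WB@(1,4): attacks (2,3) (3,2) (4,1) (0,3) [ray(1,-1) blocked at (4,1)]
  WB@(3,1): attacks (4,2) (4,0) (2,2) (1,3) (0,4) (2,0) [ray(-1,1) blocked at (0,4)]
  WB@(4,4): attacks (3,3) [ray(-1,-1) blocked at (3,3)]
W attacks (0,3): yes

Answer: yes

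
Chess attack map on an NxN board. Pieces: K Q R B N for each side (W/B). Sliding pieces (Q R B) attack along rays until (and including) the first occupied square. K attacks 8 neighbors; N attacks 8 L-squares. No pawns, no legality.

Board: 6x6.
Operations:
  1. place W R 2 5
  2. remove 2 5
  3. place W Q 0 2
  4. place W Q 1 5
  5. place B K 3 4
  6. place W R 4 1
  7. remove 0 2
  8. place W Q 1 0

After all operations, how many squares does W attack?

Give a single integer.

Op 1: place WR@(2,5)
Op 2: remove (2,5)
Op 3: place WQ@(0,2)
Op 4: place WQ@(1,5)
Op 5: place BK@(3,4)
Op 6: place WR@(4,1)
Op 7: remove (0,2)
Op 8: place WQ@(1,0)
Per-piece attacks for W:
  WQ@(1,0): attacks (1,1) (1,2) (1,3) (1,4) (1,5) (2,0) (3,0) (4,0) (5,0) (0,0) (2,1) (3,2) (4,3) (5,4) (0,1) [ray(0,1) blocked at (1,5)]
  WQ@(1,5): attacks (1,4) (1,3) (1,2) (1,1) (1,0) (2,5) (3,5) (4,5) (5,5) (0,5) (2,4) (3,3) (4,2) (5,1) (0,4) [ray(0,-1) blocked at (1,0)]
  WR@(4,1): attacks (4,2) (4,3) (4,4) (4,5) (4,0) (5,1) (3,1) (2,1) (1,1) (0,1)
Union (28 distinct): (0,0) (0,1) (0,4) (0,5) (1,0) (1,1) (1,2) (1,3) (1,4) (1,5) (2,0) (2,1) (2,4) (2,5) (3,0) (3,1) (3,2) (3,3) (3,5) (4,0) (4,2) (4,3) (4,4) (4,5) (5,0) (5,1) (5,4) (5,5)

Answer: 28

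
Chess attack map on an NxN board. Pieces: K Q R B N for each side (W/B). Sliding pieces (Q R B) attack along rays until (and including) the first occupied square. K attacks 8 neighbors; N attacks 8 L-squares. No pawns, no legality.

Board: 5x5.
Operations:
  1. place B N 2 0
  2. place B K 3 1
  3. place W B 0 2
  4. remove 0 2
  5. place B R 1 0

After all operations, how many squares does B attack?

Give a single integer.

Op 1: place BN@(2,0)
Op 2: place BK@(3,1)
Op 3: place WB@(0,2)
Op 4: remove (0,2)
Op 5: place BR@(1,0)
Per-piece attacks for B:
  BR@(1,0): attacks (1,1) (1,2) (1,3) (1,4) (2,0) (0,0) [ray(1,0) blocked at (2,0)]
  BN@(2,0): attacks (3,2) (4,1) (1,2) (0,1)
  BK@(3,1): attacks (3,2) (3,0) (4,1) (2,1) (4,2) (4,0) (2,2) (2,0)
Union (14 distinct): (0,0) (0,1) (1,1) (1,2) (1,3) (1,4) (2,0) (2,1) (2,2) (3,0) (3,2) (4,0) (4,1) (4,2)

Answer: 14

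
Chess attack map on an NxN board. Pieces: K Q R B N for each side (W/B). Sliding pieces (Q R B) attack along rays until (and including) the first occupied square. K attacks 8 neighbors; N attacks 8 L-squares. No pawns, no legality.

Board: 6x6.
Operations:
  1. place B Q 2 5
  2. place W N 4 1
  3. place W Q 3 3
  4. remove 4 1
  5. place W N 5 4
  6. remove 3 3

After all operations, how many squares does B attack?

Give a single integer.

Op 1: place BQ@(2,5)
Op 2: place WN@(4,1)
Op 3: place WQ@(3,3)
Op 4: remove (4,1)
Op 5: place WN@(5,4)
Op 6: remove (3,3)
Per-piece attacks for B:
  BQ@(2,5): attacks (2,4) (2,3) (2,2) (2,1) (2,0) (3,5) (4,5) (5,5) (1,5) (0,5) (3,4) (4,3) (5,2) (1,4) (0,3)
Union (15 distinct): (0,3) (0,5) (1,4) (1,5) (2,0) (2,1) (2,2) (2,3) (2,4) (3,4) (3,5) (4,3) (4,5) (5,2) (5,5)

Answer: 15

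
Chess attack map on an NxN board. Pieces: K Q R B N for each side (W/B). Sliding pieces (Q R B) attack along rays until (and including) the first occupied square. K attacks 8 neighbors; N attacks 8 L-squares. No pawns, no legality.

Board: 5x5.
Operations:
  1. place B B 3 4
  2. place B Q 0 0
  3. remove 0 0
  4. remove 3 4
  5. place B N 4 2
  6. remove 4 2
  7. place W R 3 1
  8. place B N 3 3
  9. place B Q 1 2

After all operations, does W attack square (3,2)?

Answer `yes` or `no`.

Answer: yes

Derivation:
Op 1: place BB@(3,4)
Op 2: place BQ@(0,0)
Op 3: remove (0,0)
Op 4: remove (3,4)
Op 5: place BN@(4,2)
Op 6: remove (4,2)
Op 7: place WR@(3,1)
Op 8: place BN@(3,3)
Op 9: place BQ@(1,2)
Per-piece attacks for W:
  WR@(3,1): attacks (3,2) (3,3) (3,0) (4,1) (2,1) (1,1) (0,1) [ray(0,1) blocked at (3,3)]
W attacks (3,2): yes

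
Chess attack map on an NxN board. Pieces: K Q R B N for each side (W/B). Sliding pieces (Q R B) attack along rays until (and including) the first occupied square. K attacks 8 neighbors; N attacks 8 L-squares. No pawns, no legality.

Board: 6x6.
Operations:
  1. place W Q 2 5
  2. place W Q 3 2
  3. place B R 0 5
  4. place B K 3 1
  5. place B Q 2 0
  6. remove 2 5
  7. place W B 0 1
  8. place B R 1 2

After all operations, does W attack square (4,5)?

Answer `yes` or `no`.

Op 1: place WQ@(2,5)
Op 2: place WQ@(3,2)
Op 3: place BR@(0,5)
Op 4: place BK@(3,1)
Op 5: place BQ@(2,0)
Op 6: remove (2,5)
Op 7: place WB@(0,1)
Op 8: place BR@(1,2)
Per-piece attacks for W:
  WB@(0,1): attacks (1,2) (1,0) [ray(1,1) blocked at (1,2)]
  WQ@(3,2): attacks (3,3) (3,4) (3,5) (3,1) (4,2) (5,2) (2,2) (1,2) (4,3) (5,4) (4,1) (5,0) (2,3) (1,4) (0,5) (2,1) (1,0) [ray(0,-1) blocked at (3,1); ray(-1,0) blocked at (1,2); ray(-1,1) blocked at (0,5)]
W attacks (4,5): no

Answer: no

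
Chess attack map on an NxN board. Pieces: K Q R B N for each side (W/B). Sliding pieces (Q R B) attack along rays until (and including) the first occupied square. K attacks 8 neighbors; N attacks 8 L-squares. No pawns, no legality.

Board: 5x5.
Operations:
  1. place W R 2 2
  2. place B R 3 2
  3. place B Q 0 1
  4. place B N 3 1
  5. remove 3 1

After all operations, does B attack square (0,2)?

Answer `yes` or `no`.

Op 1: place WR@(2,2)
Op 2: place BR@(3,2)
Op 3: place BQ@(0,1)
Op 4: place BN@(3,1)
Op 5: remove (3,1)
Per-piece attacks for B:
  BQ@(0,1): attacks (0,2) (0,3) (0,4) (0,0) (1,1) (2,1) (3,1) (4,1) (1,2) (2,3) (3,4) (1,0)
  BR@(3,2): attacks (3,3) (3,4) (3,1) (3,0) (4,2) (2,2) [ray(-1,0) blocked at (2,2)]
B attacks (0,2): yes

Answer: yes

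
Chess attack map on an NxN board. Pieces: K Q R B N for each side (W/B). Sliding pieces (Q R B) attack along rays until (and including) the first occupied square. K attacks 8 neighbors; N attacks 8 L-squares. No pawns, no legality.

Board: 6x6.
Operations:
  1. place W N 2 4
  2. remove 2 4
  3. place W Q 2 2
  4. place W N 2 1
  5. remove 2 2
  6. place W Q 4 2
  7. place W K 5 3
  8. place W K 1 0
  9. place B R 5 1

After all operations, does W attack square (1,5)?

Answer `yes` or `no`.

Op 1: place WN@(2,4)
Op 2: remove (2,4)
Op 3: place WQ@(2,2)
Op 4: place WN@(2,1)
Op 5: remove (2,2)
Op 6: place WQ@(4,2)
Op 7: place WK@(5,3)
Op 8: place WK@(1,0)
Op 9: place BR@(5,1)
Per-piece attacks for W:
  WK@(1,0): attacks (1,1) (2,0) (0,0) (2,1) (0,1)
  WN@(2,1): attacks (3,3) (4,2) (1,3) (0,2) (4,0) (0,0)
  WQ@(4,2): attacks (4,3) (4,4) (4,5) (4,1) (4,0) (5,2) (3,2) (2,2) (1,2) (0,2) (5,3) (5,1) (3,3) (2,4) (1,5) (3,1) (2,0) [ray(1,1) blocked at (5,3); ray(1,-1) blocked at (5,1)]
  WK@(5,3): attacks (5,4) (5,2) (4,3) (4,4) (4,2)
W attacks (1,5): yes

Answer: yes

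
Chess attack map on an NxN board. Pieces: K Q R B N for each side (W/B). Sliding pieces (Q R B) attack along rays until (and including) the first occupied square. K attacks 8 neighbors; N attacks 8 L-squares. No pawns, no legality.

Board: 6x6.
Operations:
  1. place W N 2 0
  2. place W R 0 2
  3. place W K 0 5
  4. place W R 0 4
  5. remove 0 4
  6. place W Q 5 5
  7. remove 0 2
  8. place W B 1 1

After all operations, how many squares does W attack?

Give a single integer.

Answer: 24

Derivation:
Op 1: place WN@(2,0)
Op 2: place WR@(0,2)
Op 3: place WK@(0,5)
Op 4: place WR@(0,4)
Op 5: remove (0,4)
Op 6: place WQ@(5,5)
Op 7: remove (0,2)
Op 8: place WB@(1,1)
Per-piece attacks for W:
  WK@(0,5): attacks (0,4) (1,5) (1,4)
  WB@(1,1): attacks (2,2) (3,3) (4,4) (5,5) (2,0) (0,2) (0,0) [ray(1,1) blocked at (5,5); ray(1,-1) blocked at (2,0)]
  WN@(2,0): attacks (3,2) (4,1) (1,2) (0,1)
  WQ@(5,5): attacks (5,4) (5,3) (5,2) (5,1) (5,0) (4,5) (3,5) (2,5) (1,5) (0,5) (4,4) (3,3) (2,2) (1,1) [ray(-1,0) blocked at (0,5); ray(-1,-1) blocked at (1,1)]
Union (24 distinct): (0,0) (0,1) (0,2) (0,4) (0,5) (1,1) (1,2) (1,4) (1,5) (2,0) (2,2) (2,5) (3,2) (3,3) (3,5) (4,1) (4,4) (4,5) (5,0) (5,1) (5,2) (5,3) (5,4) (5,5)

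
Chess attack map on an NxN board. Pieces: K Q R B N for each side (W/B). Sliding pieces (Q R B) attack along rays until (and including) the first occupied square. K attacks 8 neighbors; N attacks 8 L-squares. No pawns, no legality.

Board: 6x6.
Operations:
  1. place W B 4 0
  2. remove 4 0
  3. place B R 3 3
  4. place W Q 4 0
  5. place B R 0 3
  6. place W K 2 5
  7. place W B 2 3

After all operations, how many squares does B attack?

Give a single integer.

Answer: 14

Derivation:
Op 1: place WB@(4,0)
Op 2: remove (4,0)
Op 3: place BR@(3,3)
Op 4: place WQ@(4,0)
Op 5: place BR@(0,3)
Op 6: place WK@(2,5)
Op 7: place WB@(2,3)
Per-piece attacks for B:
  BR@(0,3): attacks (0,4) (0,5) (0,2) (0,1) (0,0) (1,3) (2,3) [ray(1,0) blocked at (2,3)]
  BR@(3,3): attacks (3,4) (3,5) (3,2) (3,1) (3,0) (4,3) (5,3) (2,3) [ray(-1,0) blocked at (2,3)]
Union (14 distinct): (0,0) (0,1) (0,2) (0,4) (0,5) (1,3) (2,3) (3,0) (3,1) (3,2) (3,4) (3,5) (4,3) (5,3)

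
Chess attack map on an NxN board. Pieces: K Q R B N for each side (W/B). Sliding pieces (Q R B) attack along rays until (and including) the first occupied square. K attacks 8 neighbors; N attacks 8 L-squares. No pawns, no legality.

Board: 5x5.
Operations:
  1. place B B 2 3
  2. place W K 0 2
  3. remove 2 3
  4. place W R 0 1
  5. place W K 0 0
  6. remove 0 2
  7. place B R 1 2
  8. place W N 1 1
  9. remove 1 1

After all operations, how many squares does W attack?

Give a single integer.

Answer: 10

Derivation:
Op 1: place BB@(2,3)
Op 2: place WK@(0,2)
Op 3: remove (2,3)
Op 4: place WR@(0,1)
Op 5: place WK@(0,0)
Op 6: remove (0,2)
Op 7: place BR@(1,2)
Op 8: place WN@(1,1)
Op 9: remove (1,1)
Per-piece attacks for W:
  WK@(0,0): attacks (0,1) (1,0) (1,1)
  WR@(0,1): attacks (0,2) (0,3) (0,4) (0,0) (1,1) (2,1) (3,1) (4,1) [ray(0,-1) blocked at (0,0)]
Union (10 distinct): (0,0) (0,1) (0,2) (0,3) (0,4) (1,0) (1,1) (2,1) (3,1) (4,1)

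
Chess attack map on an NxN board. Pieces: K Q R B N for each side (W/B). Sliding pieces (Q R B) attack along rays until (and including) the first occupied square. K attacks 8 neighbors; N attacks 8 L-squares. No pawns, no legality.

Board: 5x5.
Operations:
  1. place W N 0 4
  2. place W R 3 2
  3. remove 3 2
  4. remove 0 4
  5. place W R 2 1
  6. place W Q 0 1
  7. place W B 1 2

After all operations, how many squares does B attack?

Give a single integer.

Answer: 0

Derivation:
Op 1: place WN@(0,4)
Op 2: place WR@(3,2)
Op 3: remove (3,2)
Op 4: remove (0,4)
Op 5: place WR@(2,1)
Op 6: place WQ@(0,1)
Op 7: place WB@(1,2)
Per-piece attacks for B:
Union (0 distinct): (none)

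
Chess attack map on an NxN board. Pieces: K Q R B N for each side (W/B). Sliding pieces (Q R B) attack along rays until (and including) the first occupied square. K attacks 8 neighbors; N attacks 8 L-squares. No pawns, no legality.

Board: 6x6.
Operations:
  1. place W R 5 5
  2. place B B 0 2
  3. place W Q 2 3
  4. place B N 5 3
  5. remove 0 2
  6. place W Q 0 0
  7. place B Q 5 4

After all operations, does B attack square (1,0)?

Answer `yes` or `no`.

Answer: yes

Derivation:
Op 1: place WR@(5,5)
Op 2: place BB@(0,2)
Op 3: place WQ@(2,3)
Op 4: place BN@(5,3)
Op 5: remove (0,2)
Op 6: place WQ@(0,0)
Op 7: place BQ@(5,4)
Per-piece attacks for B:
  BN@(5,3): attacks (4,5) (3,4) (4,1) (3,2)
  BQ@(5,4): attacks (5,5) (5,3) (4,4) (3,4) (2,4) (1,4) (0,4) (4,5) (4,3) (3,2) (2,1) (1,0) [ray(0,1) blocked at (5,5); ray(0,-1) blocked at (5,3)]
B attacks (1,0): yes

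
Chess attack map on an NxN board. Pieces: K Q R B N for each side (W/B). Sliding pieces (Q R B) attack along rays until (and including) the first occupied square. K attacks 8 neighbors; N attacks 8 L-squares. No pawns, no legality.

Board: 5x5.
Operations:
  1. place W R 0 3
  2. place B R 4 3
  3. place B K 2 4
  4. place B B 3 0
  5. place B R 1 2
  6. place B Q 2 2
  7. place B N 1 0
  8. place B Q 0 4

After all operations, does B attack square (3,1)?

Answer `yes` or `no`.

Op 1: place WR@(0,3)
Op 2: place BR@(4,3)
Op 3: place BK@(2,4)
Op 4: place BB@(3,0)
Op 5: place BR@(1,2)
Op 6: place BQ@(2,2)
Op 7: place BN@(1,0)
Op 8: place BQ@(0,4)
Per-piece attacks for B:
  BQ@(0,4): attacks (0,3) (1,4) (2,4) (1,3) (2,2) [ray(0,-1) blocked at (0,3); ray(1,0) blocked at (2,4); ray(1,-1) blocked at (2,2)]
  BN@(1,0): attacks (2,2) (3,1) (0,2)
  BR@(1,2): attacks (1,3) (1,4) (1,1) (1,0) (2,2) (0,2) [ray(0,-1) blocked at (1,0); ray(1,0) blocked at (2,2)]
  BQ@(2,2): attacks (2,3) (2,4) (2,1) (2,0) (3,2) (4,2) (1,2) (3,3) (4,4) (3,1) (4,0) (1,3) (0,4) (1,1) (0,0) [ray(0,1) blocked at (2,4); ray(-1,0) blocked at (1,2); ray(-1,1) blocked at (0,4)]
  BK@(2,4): attacks (2,3) (3,4) (1,4) (3,3) (1,3)
  BB@(3,0): attacks (4,1) (2,1) (1,2) [ray(-1,1) blocked at (1,2)]
  BR@(4,3): attacks (4,4) (4,2) (4,1) (4,0) (3,3) (2,3) (1,3) (0,3) [ray(-1,0) blocked at (0,3)]
B attacks (3,1): yes

Answer: yes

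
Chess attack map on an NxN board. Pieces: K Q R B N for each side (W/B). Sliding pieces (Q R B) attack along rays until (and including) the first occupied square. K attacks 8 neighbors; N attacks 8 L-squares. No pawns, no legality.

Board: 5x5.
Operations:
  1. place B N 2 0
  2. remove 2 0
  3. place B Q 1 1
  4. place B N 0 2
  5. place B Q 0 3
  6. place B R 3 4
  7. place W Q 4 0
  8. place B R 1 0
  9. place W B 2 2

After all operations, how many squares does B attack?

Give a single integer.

Op 1: place BN@(2,0)
Op 2: remove (2,0)
Op 3: place BQ@(1,1)
Op 4: place BN@(0,2)
Op 5: place BQ@(0,3)
Op 6: place BR@(3,4)
Op 7: place WQ@(4,0)
Op 8: place BR@(1,0)
Op 9: place WB@(2,2)
Per-piece attacks for B:
  BN@(0,2): attacks (1,4) (2,3) (1,0) (2,1)
  BQ@(0,3): attacks (0,4) (0,2) (1,3) (2,3) (3,3) (4,3) (1,4) (1,2) (2,1) (3,0) [ray(0,-1) blocked at (0,2)]
  BR@(1,0): attacks (1,1) (2,0) (3,0) (4,0) (0,0) [ray(0,1) blocked at (1,1); ray(1,0) blocked at (4,0)]
  BQ@(1,1): attacks (1,2) (1,3) (1,4) (1,0) (2,1) (3,1) (4,1) (0,1) (2,2) (2,0) (0,2) (0,0) [ray(0,-1) blocked at (1,0); ray(1,1) blocked at (2,2); ray(-1,1) blocked at (0,2)]
  BR@(3,4): attacks (3,3) (3,2) (3,1) (3,0) (4,4) (2,4) (1,4) (0,4)
Union (22 distinct): (0,0) (0,1) (0,2) (0,4) (1,0) (1,1) (1,2) (1,3) (1,4) (2,0) (2,1) (2,2) (2,3) (2,4) (3,0) (3,1) (3,2) (3,3) (4,0) (4,1) (4,3) (4,4)

Answer: 22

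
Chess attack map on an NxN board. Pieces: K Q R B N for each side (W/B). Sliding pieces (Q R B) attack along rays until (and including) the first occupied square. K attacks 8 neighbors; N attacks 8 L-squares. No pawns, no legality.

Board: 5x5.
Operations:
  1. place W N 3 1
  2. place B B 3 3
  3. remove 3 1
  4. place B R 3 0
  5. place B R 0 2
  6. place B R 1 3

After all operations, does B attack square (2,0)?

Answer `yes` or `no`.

Answer: yes

Derivation:
Op 1: place WN@(3,1)
Op 2: place BB@(3,3)
Op 3: remove (3,1)
Op 4: place BR@(3,0)
Op 5: place BR@(0,2)
Op 6: place BR@(1,3)
Per-piece attacks for B:
  BR@(0,2): attacks (0,3) (0,4) (0,1) (0,0) (1,2) (2,2) (3,2) (4,2)
  BR@(1,3): attacks (1,4) (1,2) (1,1) (1,0) (2,3) (3,3) (0,3) [ray(1,0) blocked at (3,3)]
  BR@(3,0): attacks (3,1) (3,2) (3,3) (4,0) (2,0) (1,0) (0,0) [ray(0,1) blocked at (3,3)]
  BB@(3,3): attacks (4,4) (4,2) (2,4) (2,2) (1,1) (0,0)
B attacks (2,0): yes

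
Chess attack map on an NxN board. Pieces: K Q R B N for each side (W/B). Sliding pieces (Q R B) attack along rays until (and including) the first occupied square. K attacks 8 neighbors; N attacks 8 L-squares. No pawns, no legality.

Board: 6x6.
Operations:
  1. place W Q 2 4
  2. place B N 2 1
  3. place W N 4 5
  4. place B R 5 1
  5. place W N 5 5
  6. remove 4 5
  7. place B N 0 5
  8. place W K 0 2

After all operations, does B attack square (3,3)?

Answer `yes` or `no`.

Op 1: place WQ@(2,4)
Op 2: place BN@(2,1)
Op 3: place WN@(4,5)
Op 4: place BR@(5,1)
Op 5: place WN@(5,5)
Op 6: remove (4,5)
Op 7: place BN@(0,5)
Op 8: place WK@(0,2)
Per-piece attacks for B:
  BN@(0,5): attacks (1,3) (2,4)
  BN@(2,1): attacks (3,3) (4,2) (1,3) (0,2) (4,0) (0,0)
  BR@(5,1): attacks (5,2) (5,3) (5,4) (5,5) (5,0) (4,1) (3,1) (2,1) [ray(0,1) blocked at (5,5); ray(-1,0) blocked at (2,1)]
B attacks (3,3): yes

Answer: yes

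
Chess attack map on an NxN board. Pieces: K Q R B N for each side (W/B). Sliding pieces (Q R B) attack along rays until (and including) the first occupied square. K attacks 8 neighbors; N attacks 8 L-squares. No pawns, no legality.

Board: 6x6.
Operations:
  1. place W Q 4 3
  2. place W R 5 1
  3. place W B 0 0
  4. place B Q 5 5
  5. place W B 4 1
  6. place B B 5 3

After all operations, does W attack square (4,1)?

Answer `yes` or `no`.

Op 1: place WQ@(4,3)
Op 2: place WR@(5,1)
Op 3: place WB@(0,0)
Op 4: place BQ@(5,5)
Op 5: place WB@(4,1)
Op 6: place BB@(5,3)
Per-piece attacks for W:
  WB@(0,0): attacks (1,1) (2,2) (3,3) (4,4) (5,5) [ray(1,1) blocked at (5,5)]
  WB@(4,1): attacks (5,2) (5,0) (3,2) (2,3) (1,4) (0,5) (3,0)
  WQ@(4,3): attacks (4,4) (4,5) (4,2) (4,1) (5,3) (3,3) (2,3) (1,3) (0,3) (5,4) (5,2) (3,4) (2,5) (3,2) (2,1) (1,0) [ray(0,-1) blocked at (4,1); ray(1,0) blocked at (5,3)]
  WR@(5,1): attacks (5,2) (5,3) (5,0) (4,1) [ray(0,1) blocked at (5,3); ray(-1,0) blocked at (4,1)]
W attacks (4,1): yes

Answer: yes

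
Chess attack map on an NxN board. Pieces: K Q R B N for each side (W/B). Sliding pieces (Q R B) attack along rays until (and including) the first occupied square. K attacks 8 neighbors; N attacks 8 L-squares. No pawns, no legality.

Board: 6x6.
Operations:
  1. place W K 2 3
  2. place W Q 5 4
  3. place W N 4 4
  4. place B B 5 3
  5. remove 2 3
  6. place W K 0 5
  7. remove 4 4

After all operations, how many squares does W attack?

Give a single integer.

Answer: 13

Derivation:
Op 1: place WK@(2,3)
Op 2: place WQ@(5,4)
Op 3: place WN@(4,4)
Op 4: place BB@(5,3)
Op 5: remove (2,3)
Op 6: place WK@(0,5)
Op 7: remove (4,4)
Per-piece attacks for W:
  WK@(0,5): attacks (0,4) (1,5) (1,4)
  WQ@(5,4): attacks (5,5) (5,3) (4,4) (3,4) (2,4) (1,4) (0,4) (4,5) (4,3) (3,2) (2,1) (1,0) [ray(0,-1) blocked at (5,3)]
Union (13 distinct): (0,4) (1,0) (1,4) (1,5) (2,1) (2,4) (3,2) (3,4) (4,3) (4,4) (4,5) (5,3) (5,5)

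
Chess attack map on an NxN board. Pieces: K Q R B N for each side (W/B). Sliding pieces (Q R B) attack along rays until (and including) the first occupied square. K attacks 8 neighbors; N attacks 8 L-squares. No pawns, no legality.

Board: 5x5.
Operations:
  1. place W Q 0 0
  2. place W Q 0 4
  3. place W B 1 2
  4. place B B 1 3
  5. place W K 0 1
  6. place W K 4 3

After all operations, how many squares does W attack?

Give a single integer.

Answer: 21

Derivation:
Op 1: place WQ@(0,0)
Op 2: place WQ@(0,4)
Op 3: place WB@(1,2)
Op 4: place BB@(1,3)
Op 5: place WK@(0,1)
Op 6: place WK@(4,3)
Per-piece attacks for W:
  WQ@(0,0): attacks (0,1) (1,0) (2,0) (3,0) (4,0) (1,1) (2,2) (3,3) (4,4) [ray(0,1) blocked at (0,1)]
  WK@(0,1): attacks (0,2) (0,0) (1,1) (1,2) (1,0)
  WQ@(0,4): attacks (0,3) (0,2) (0,1) (1,4) (2,4) (3,4) (4,4) (1,3) [ray(0,-1) blocked at (0,1); ray(1,-1) blocked at (1,3)]
  WB@(1,2): attacks (2,3) (3,4) (2,1) (3,0) (0,3) (0,1) [ray(-1,-1) blocked at (0,1)]
  WK@(4,3): attacks (4,4) (4,2) (3,3) (3,4) (3,2)
Union (21 distinct): (0,0) (0,1) (0,2) (0,3) (1,0) (1,1) (1,2) (1,3) (1,4) (2,0) (2,1) (2,2) (2,3) (2,4) (3,0) (3,2) (3,3) (3,4) (4,0) (4,2) (4,4)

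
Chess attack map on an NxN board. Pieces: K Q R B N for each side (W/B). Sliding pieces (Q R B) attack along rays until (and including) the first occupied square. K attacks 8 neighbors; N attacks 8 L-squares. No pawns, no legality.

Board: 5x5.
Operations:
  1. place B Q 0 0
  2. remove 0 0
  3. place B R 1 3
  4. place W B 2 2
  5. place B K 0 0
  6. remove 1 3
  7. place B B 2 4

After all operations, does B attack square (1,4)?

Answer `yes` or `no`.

Answer: no

Derivation:
Op 1: place BQ@(0,0)
Op 2: remove (0,0)
Op 3: place BR@(1,3)
Op 4: place WB@(2,2)
Op 5: place BK@(0,0)
Op 6: remove (1,3)
Op 7: place BB@(2,4)
Per-piece attacks for B:
  BK@(0,0): attacks (0,1) (1,0) (1,1)
  BB@(2,4): attacks (3,3) (4,2) (1,3) (0,2)
B attacks (1,4): no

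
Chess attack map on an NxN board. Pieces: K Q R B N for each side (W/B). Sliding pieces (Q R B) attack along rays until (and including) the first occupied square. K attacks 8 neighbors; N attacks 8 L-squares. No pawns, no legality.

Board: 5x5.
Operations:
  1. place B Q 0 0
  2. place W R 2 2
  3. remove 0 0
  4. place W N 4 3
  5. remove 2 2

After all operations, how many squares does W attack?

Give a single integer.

Answer: 3

Derivation:
Op 1: place BQ@(0,0)
Op 2: place WR@(2,2)
Op 3: remove (0,0)
Op 4: place WN@(4,3)
Op 5: remove (2,2)
Per-piece attacks for W:
  WN@(4,3): attacks (2,4) (3,1) (2,2)
Union (3 distinct): (2,2) (2,4) (3,1)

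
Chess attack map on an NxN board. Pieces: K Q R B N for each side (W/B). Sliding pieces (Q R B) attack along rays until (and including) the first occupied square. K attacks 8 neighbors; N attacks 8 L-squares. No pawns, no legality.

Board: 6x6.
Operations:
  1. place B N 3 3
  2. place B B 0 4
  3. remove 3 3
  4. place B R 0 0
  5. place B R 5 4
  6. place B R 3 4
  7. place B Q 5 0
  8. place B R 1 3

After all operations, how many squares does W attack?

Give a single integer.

Op 1: place BN@(3,3)
Op 2: place BB@(0,4)
Op 3: remove (3,3)
Op 4: place BR@(0,0)
Op 5: place BR@(5,4)
Op 6: place BR@(3,4)
Op 7: place BQ@(5,0)
Op 8: place BR@(1,3)
Per-piece attacks for W:
Union (0 distinct): (none)

Answer: 0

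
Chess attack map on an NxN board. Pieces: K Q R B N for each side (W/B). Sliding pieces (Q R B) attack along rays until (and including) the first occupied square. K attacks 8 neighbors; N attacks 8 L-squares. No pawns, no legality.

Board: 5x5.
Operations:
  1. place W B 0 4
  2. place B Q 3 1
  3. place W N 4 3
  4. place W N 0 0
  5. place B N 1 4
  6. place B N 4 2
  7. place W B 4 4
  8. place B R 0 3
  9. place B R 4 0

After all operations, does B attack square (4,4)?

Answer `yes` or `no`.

Op 1: place WB@(0,4)
Op 2: place BQ@(3,1)
Op 3: place WN@(4,3)
Op 4: place WN@(0,0)
Op 5: place BN@(1,4)
Op 6: place BN@(4,2)
Op 7: place WB@(4,4)
Op 8: place BR@(0,3)
Op 9: place BR@(4,0)
Per-piece attacks for B:
  BR@(0,3): attacks (0,4) (0,2) (0,1) (0,0) (1,3) (2,3) (3,3) (4,3) [ray(0,1) blocked at (0,4); ray(0,-1) blocked at (0,0); ray(1,0) blocked at (4,3)]
  BN@(1,4): attacks (2,2) (3,3) (0,2)
  BQ@(3,1): attacks (3,2) (3,3) (3,4) (3,0) (4,1) (2,1) (1,1) (0,1) (4,2) (4,0) (2,2) (1,3) (0,4) (2,0) [ray(1,1) blocked at (4,2); ray(1,-1) blocked at (4,0); ray(-1,1) blocked at (0,4)]
  BR@(4,0): attacks (4,1) (4,2) (3,0) (2,0) (1,0) (0,0) [ray(0,1) blocked at (4,2); ray(-1,0) blocked at (0,0)]
  BN@(4,2): attacks (3,4) (2,3) (3,0) (2,1)
B attacks (4,4): no

Answer: no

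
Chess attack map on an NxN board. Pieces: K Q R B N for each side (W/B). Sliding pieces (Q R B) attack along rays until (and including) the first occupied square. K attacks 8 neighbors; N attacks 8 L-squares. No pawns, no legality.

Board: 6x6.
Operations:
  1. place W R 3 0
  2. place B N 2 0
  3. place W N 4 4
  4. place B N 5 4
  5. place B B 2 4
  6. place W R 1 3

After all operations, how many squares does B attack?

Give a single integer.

Answer: 10

Derivation:
Op 1: place WR@(3,0)
Op 2: place BN@(2,0)
Op 3: place WN@(4,4)
Op 4: place BN@(5,4)
Op 5: place BB@(2,4)
Op 6: place WR@(1,3)
Per-piece attacks for B:
  BN@(2,0): attacks (3,2) (4,1) (1,2) (0,1)
  BB@(2,4): attacks (3,5) (3,3) (4,2) (5,1) (1,5) (1,3) [ray(-1,-1) blocked at (1,3)]
  BN@(5,4): attacks (3,5) (4,2) (3,3)
Union (10 distinct): (0,1) (1,2) (1,3) (1,5) (3,2) (3,3) (3,5) (4,1) (4,2) (5,1)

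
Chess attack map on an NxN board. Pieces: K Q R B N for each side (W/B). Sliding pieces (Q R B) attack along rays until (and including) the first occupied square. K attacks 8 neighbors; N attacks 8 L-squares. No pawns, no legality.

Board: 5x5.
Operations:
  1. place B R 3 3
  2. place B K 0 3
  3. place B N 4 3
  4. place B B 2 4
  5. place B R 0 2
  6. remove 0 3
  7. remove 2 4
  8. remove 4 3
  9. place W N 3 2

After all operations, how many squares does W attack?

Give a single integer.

Op 1: place BR@(3,3)
Op 2: place BK@(0,3)
Op 3: place BN@(4,3)
Op 4: place BB@(2,4)
Op 5: place BR@(0,2)
Op 6: remove (0,3)
Op 7: remove (2,4)
Op 8: remove (4,3)
Op 9: place WN@(3,2)
Per-piece attacks for W:
  WN@(3,2): attacks (4,4) (2,4) (1,3) (4,0) (2,0) (1,1)
Union (6 distinct): (1,1) (1,3) (2,0) (2,4) (4,0) (4,4)

Answer: 6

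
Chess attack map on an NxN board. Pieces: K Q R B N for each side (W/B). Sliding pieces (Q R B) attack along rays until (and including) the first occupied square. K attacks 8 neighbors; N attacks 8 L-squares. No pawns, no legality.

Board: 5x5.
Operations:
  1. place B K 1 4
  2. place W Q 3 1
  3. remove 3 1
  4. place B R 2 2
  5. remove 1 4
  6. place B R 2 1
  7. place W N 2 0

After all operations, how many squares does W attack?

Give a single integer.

Answer: 4

Derivation:
Op 1: place BK@(1,4)
Op 2: place WQ@(3,1)
Op 3: remove (3,1)
Op 4: place BR@(2,2)
Op 5: remove (1,4)
Op 6: place BR@(2,1)
Op 7: place WN@(2,0)
Per-piece attacks for W:
  WN@(2,0): attacks (3,2) (4,1) (1,2) (0,1)
Union (4 distinct): (0,1) (1,2) (3,2) (4,1)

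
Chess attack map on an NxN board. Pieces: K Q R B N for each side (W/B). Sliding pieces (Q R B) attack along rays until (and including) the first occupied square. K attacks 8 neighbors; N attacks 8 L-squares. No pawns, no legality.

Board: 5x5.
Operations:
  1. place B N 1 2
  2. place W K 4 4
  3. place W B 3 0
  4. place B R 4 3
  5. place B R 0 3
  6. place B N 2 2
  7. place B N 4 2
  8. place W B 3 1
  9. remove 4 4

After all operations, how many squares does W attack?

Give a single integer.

Op 1: place BN@(1,2)
Op 2: place WK@(4,4)
Op 3: place WB@(3,0)
Op 4: place BR@(4,3)
Op 5: place BR@(0,3)
Op 6: place BN@(2,2)
Op 7: place BN@(4,2)
Op 8: place WB@(3,1)
Op 9: remove (4,4)
Per-piece attacks for W:
  WB@(3,0): attacks (4,1) (2,1) (1,2) [ray(-1,1) blocked at (1,2)]
  WB@(3,1): attacks (4,2) (4,0) (2,2) (2,0) [ray(1,1) blocked at (4,2); ray(-1,1) blocked at (2,2)]
Union (7 distinct): (1,2) (2,0) (2,1) (2,2) (4,0) (4,1) (4,2)

Answer: 7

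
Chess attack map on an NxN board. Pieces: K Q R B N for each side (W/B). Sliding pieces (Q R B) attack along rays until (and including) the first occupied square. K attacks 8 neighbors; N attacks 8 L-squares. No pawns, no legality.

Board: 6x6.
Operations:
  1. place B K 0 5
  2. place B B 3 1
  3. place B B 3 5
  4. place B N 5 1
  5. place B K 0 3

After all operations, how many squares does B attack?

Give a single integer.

Answer: 16

Derivation:
Op 1: place BK@(0,5)
Op 2: place BB@(3,1)
Op 3: place BB@(3,5)
Op 4: place BN@(5,1)
Op 5: place BK@(0,3)
Per-piece attacks for B:
  BK@(0,3): attacks (0,4) (0,2) (1,3) (1,4) (1,2)
  BK@(0,5): attacks (0,4) (1,5) (1,4)
  BB@(3,1): attacks (4,2) (5,3) (4,0) (2,2) (1,3) (0,4) (2,0)
  BB@(3,5): attacks (4,4) (5,3) (2,4) (1,3) (0,2)
  BN@(5,1): attacks (4,3) (3,2) (3,0)
Union (16 distinct): (0,2) (0,4) (1,2) (1,3) (1,4) (1,5) (2,0) (2,2) (2,4) (3,0) (3,2) (4,0) (4,2) (4,3) (4,4) (5,3)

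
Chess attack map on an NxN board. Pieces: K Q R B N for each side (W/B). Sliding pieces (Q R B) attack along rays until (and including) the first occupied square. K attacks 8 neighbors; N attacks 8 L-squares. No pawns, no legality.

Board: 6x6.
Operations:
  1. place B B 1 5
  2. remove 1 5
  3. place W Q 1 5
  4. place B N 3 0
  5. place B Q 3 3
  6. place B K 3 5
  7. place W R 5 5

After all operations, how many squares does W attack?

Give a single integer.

Answer: 17

Derivation:
Op 1: place BB@(1,5)
Op 2: remove (1,5)
Op 3: place WQ@(1,5)
Op 4: place BN@(3,0)
Op 5: place BQ@(3,3)
Op 6: place BK@(3,5)
Op 7: place WR@(5,5)
Per-piece attacks for W:
  WQ@(1,5): attacks (1,4) (1,3) (1,2) (1,1) (1,0) (2,5) (3,5) (0,5) (2,4) (3,3) (0,4) [ray(1,0) blocked at (3,5); ray(1,-1) blocked at (3,3)]
  WR@(5,5): attacks (5,4) (5,3) (5,2) (5,1) (5,0) (4,5) (3,5) [ray(-1,0) blocked at (3,5)]
Union (17 distinct): (0,4) (0,5) (1,0) (1,1) (1,2) (1,3) (1,4) (2,4) (2,5) (3,3) (3,5) (4,5) (5,0) (5,1) (5,2) (5,3) (5,4)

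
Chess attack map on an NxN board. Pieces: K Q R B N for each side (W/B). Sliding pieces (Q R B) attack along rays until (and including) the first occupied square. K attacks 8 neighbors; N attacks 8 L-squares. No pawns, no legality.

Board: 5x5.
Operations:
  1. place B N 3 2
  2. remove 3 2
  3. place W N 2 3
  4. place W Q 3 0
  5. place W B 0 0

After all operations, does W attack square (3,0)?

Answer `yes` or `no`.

Op 1: place BN@(3,2)
Op 2: remove (3,2)
Op 3: place WN@(2,3)
Op 4: place WQ@(3,0)
Op 5: place WB@(0,0)
Per-piece attacks for W:
  WB@(0,0): attacks (1,1) (2,2) (3,3) (4,4)
  WN@(2,3): attacks (4,4) (0,4) (3,1) (4,2) (1,1) (0,2)
  WQ@(3,0): attacks (3,1) (3,2) (3,3) (3,4) (4,0) (2,0) (1,0) (0,0) (4,1) (2,1) (1,2) (0,3) [ray(-1,0) blocked at (0,0)]
W attacks (3,0): no

Answer: no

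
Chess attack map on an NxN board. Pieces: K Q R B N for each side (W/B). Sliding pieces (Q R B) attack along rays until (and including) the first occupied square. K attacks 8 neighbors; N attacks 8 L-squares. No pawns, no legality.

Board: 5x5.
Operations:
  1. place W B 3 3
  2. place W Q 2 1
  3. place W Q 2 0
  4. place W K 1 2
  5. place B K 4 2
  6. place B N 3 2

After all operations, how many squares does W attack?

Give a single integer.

Answer: 20

Derivation:
Op 1: place WB@(3,3)
Op 2: place WQ@(2,1)
Op 3: place WQ@(2,0)
Op 4: place WK@(1,2)
Op 5: place BK@(4,2)
Op 6: place BN@(3,2)
Per-piece attacks for W:
  WK@(1,2): attacks (1,3) (1,1) (2,2) (0,2) (2,3) (2,1) (0,3) (0,1)
  WQ@(2,0): attacks (2,1) (3,0) (4,0) (1,0) (0,0) (3,1) (4,2) (1,1) (0,2) [ray(0,1) blocked at (2,1); ray(1,1) blocked at (4,2)]
  WQ@(2,1): attacks (2,2) (2,3) (2,4) (2,0) (3,1) (4,1) (1,1) (0,1) (3,2) (3,0) (1,2) (1,0) [ray(0,-1) blocked at (2,0); ray(1,1) blocked at (3,2); ray(-1,1) blocked at (1,2)]
  WB@(3,3): attacks (4,4) (4,2) (2,4) (2,2) (1,1) (0,0) [ray(1,-1) blocked at (4,2)]
Union (20 distinct): (0,0) (0,1) (0,2) (0,3) (1,0) (1,1) (1,2) (1,3) (2,0) (2,1) (2,2) (2,3) (2,4) (3,0) (3,1) (3,2) (4,0) (4,1) (4,2) (4,4)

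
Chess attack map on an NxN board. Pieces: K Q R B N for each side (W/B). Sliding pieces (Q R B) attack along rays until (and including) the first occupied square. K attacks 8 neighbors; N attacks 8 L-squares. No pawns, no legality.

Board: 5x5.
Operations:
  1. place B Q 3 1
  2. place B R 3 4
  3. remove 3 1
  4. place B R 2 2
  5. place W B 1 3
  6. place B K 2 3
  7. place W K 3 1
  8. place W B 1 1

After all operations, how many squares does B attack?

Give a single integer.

Op 1: place BQ@(3,1)
Op 2: place BR@(3,4)
Op 3: remove (3,1)
Op 4: place BR@(2,2)
Op 5: place WB@(1,3)
Op 6: place BK@(2,3)
Op 7: place WK@(3,1)
Op 8: place WB@(1,1)
Per-piece attacks for B:
  BR@(2,2): attacks (2,3) (2,1) (2,0) (3,2) (4,2) (1,2) (0,2) [ray(0,1) blocked at (2,3)]
  BK@(2,3): attacks (2,4) (2,2) (3,3) (1,3) (3,4) (3,2) (1,4) (1,2)
  BR@(3,4): attacks (3,3) (3,2) (3,1) (4,4) (2,4) (1,4) (0,4) [ray(0,-1) blocked at (3,1)]
Union (16 distinct): (0,2) (0,4) (1,2) (1,3) (1,4) (2,0) (2,1) (2,2) (2,3) (2,4) (3,1) (3,2) (3,3) (3,4) (4,2) (4,4)

Answer: 16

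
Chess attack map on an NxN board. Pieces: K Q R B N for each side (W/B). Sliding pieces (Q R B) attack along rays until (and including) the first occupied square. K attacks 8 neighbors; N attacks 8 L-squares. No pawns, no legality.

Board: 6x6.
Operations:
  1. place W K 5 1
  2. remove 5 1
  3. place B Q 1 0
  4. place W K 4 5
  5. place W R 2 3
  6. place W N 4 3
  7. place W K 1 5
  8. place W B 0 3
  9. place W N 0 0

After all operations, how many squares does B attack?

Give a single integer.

Op 1: place WK@(5,1)
Op 2: remove (5,1)
Op 3: place BQ@(1,0)
Op 4: place WK@(4,5)
Op 5: place WR@(2,3)
Op 6: place WN@(4,3)
Op 7: place WK@(1,5)
Op 8: place WB@(0,3)
Op 9: place WN@(0,0)
Per-piece attacks for B:
  BQ@(1,0): attacks (1,1) (1,2) (1,3) (1,4) (1,5) (2,0) (3,0) (4,0) (5,0) (0,0) (2,1) (3,2) (4,3) (0,1) [ray(0,1) blocked at (1,5); ray(-1,0) blocked at (0,0); ray(1,1) blocked at (4,3)]
Union (14 distinct): (0,0) (0,1) (1,1) (1,2) (1,3) (1,4) (1,5) (2,0) (2,1) (3,0) (3,2) (4,0) (4,3) (5,0)

Answer: 14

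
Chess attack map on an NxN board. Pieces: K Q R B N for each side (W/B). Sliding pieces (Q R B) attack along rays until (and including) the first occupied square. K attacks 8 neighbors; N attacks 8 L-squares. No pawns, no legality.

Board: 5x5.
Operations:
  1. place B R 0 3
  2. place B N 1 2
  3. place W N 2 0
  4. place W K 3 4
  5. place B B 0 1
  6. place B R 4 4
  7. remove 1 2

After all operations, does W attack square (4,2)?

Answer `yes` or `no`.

Op 1: place BR@(0,3)
Op 2: place BN@(1,2)
Op 3: place WN@(2,0)
Op 4: place WK@(3,4)
Op 5: place BB@(0,1)
Op 6: place BR@(4,4)
Op 7: remove (1,2)
Per-piece attacks for W:
  WN@(2,0): attacks (3,2) (4,1) (1,2) (0,1)
  WK@(3,4): attacks (3,3) (4,4) (2,4) (4,3) (2,3)
W attacks (4,2): no

Answer: no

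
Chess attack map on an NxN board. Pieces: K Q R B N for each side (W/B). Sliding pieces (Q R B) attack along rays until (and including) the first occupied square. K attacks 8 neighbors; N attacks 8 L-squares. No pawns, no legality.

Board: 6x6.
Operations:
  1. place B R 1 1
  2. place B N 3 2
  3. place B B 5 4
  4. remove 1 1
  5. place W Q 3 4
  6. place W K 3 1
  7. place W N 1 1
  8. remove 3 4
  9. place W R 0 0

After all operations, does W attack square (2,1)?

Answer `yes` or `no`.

Op 1: place BR@(1,1)
Op 2: place BN@(3,2)
Op 3: place BB@(5,4)
Op 4: remove (1,1)
Op 5: place WQ@(3,4)
Op 6: place WK@(3,1)
Op 7: place WN@(1,1)
Op 8: remove (3,4)
Op 9: place WR@(0,0)
Per-piece attacks for W:
  WR@(0,0): attacks (0,1) (0,2) (0,3) (0,4) (0,5) (1,0) (2,0) (3,0) (4,0) (5,0)
  WN@(1,1): attacks (2,3) (3,2) (0,3) (3,0)
  WK@(3,1): attacks (3,2) (3,0) (4,1) (2,1) (4,2) (4,0) (2,2) (2,0)
W attacks (2,1): yes

Answer: yes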